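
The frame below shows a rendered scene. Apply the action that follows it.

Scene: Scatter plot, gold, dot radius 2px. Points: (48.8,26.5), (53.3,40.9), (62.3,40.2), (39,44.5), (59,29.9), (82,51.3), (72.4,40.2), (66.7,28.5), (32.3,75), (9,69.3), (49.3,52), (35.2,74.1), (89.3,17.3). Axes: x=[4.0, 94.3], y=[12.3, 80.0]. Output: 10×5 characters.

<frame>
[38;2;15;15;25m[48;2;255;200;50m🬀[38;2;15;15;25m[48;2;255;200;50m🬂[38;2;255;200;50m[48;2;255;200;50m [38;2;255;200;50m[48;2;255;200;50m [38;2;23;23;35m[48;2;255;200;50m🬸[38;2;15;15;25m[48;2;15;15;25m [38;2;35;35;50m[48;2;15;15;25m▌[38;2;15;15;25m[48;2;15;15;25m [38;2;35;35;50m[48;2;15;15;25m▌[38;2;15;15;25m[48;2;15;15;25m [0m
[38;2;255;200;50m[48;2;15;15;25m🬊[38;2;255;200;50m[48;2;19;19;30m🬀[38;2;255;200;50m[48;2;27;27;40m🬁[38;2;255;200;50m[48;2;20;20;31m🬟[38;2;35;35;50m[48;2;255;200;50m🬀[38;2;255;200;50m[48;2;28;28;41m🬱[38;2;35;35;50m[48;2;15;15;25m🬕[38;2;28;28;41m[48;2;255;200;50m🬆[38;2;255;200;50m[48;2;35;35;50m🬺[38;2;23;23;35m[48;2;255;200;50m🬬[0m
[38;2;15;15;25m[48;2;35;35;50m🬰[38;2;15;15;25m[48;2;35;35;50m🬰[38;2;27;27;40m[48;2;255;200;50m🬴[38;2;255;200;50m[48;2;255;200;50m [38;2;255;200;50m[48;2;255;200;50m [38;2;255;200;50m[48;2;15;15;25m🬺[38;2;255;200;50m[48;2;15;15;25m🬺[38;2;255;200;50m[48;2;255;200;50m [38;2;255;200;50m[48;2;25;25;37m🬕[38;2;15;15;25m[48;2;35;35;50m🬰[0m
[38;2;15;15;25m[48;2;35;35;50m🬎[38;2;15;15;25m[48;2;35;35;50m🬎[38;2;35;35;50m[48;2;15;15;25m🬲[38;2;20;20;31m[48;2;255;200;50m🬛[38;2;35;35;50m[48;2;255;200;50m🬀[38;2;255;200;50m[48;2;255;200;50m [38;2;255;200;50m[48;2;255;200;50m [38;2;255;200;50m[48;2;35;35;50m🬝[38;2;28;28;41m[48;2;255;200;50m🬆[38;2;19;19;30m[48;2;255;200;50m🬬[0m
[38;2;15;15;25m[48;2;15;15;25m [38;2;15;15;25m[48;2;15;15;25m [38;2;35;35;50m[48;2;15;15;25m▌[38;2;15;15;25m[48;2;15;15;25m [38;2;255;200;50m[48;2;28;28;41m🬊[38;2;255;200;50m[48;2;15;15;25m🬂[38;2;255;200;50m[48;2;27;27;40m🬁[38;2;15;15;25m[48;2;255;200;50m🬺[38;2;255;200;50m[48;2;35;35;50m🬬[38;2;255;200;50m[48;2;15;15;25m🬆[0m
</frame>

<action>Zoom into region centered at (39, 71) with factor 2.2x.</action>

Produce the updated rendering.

<frame>
[38;2;15;15;25m[48;2;15;15;25m [38;2;15;15;25m[48;2;15;15;25m [38;2;35;35;50m[48;2;15;15;25m▌[38;2;15;15;25m[48;2;15;15;25m [38;2;35;35;50m[48;2;15;15;25m▌[38;2;15;15;25m[48;2;15;15;25m [38;2;35;35;50m[48;2;15;15;25m▌[38;2;15;15;25m[48;2;15;15;25m [38;2;35;35;50m[48;2;15;15;25m▌[38;2;15;15;25m[48;2;15;15;25m [0m
[38;2;35;35;50m[48;2;15;15;25m🬂[38;2;35;35;50m[48;2;15;15;25m🬂[38;2;35;35;50m[48;2;255;200;50m🬆[38;2;255;200;50m[48;2;255;200;50m [38;2;255;200;50m[48;2;28;28;41m🬱[38;2;35;35;50m[48;2;15;15;25m🬂[38;2;35;35;50m[48;2;15;15;25m🬕[38;2;35;35;50m[48;2;15;15;25m🬂[38;2;35;35;50m[48;2;15;15;25m🬕[38;2;35;35;50m[48;2;15;15;25m🬂[0m
[38;2;15;15;25m[48;2;35;35;50m🬰[38;2;15;15;25m[48;2;35;35;50m🬰[38;2;255;200;50m[48;2;31;31;45m🬁[38;2;255;200;50m[48;2;15;15;25m🬎[38;2;255;200;50m[48;2;27;27;40m🬀[38;2;15;15;25m[48;2;35;35;50m🬰[38;2;35;35;50m[48;2;15;15;25m🬛[38;2;15;15;25m[48;2;35;35;50m🬰[38;2;35;35;50m[48;2;15;15;25m🬛[38;2;15;15;25m[48;2;35;35;50m🬰[0m
[38;2;15;15;25m[48;2;35;35;50m🬎[38;2;15;15;25m[48;2;35;35;50m🬎[38;2;35;35;50m[48;2;15;15;25m🬲[38;2;15;15;25m[48;2;35;35;50m🬎[38;2;35;35;50m[48;2;15;15;25m🬲[38;2;15;15;25m[48;2;35;35;50m🬎[38;2;35;35;50m[48;2;15;15;25m🬲[38;2;15;15;25m[48;2;35;35;50m🬎[38;2;35;35;50m[48;2;15;15;25m🬲[38;2;15;15;25m[48;2;35;35;50m🬎[0m
[38;2;15;15;25m[48;2;15;15;25m [38;2;15;15;25m[48;2;15;15;25m [38;2;35;35;50m[48;2;15;15;25m▌[38;2;15;15;25m[48;2;15;15;25m [38;2;35;35;50m[48;2;15;15;25m▌[38;2;15;15;25m[48;2;15;15;25m [38;2;35;35;50m[48;2;15;15;25m▌[38;2;15;15;25m[48;2;15;15;25m [38;2;35;35;50m[48;2;15;15;25m▌[38;2;15;15;25m[48;2;15;15;25m [0m
</frame>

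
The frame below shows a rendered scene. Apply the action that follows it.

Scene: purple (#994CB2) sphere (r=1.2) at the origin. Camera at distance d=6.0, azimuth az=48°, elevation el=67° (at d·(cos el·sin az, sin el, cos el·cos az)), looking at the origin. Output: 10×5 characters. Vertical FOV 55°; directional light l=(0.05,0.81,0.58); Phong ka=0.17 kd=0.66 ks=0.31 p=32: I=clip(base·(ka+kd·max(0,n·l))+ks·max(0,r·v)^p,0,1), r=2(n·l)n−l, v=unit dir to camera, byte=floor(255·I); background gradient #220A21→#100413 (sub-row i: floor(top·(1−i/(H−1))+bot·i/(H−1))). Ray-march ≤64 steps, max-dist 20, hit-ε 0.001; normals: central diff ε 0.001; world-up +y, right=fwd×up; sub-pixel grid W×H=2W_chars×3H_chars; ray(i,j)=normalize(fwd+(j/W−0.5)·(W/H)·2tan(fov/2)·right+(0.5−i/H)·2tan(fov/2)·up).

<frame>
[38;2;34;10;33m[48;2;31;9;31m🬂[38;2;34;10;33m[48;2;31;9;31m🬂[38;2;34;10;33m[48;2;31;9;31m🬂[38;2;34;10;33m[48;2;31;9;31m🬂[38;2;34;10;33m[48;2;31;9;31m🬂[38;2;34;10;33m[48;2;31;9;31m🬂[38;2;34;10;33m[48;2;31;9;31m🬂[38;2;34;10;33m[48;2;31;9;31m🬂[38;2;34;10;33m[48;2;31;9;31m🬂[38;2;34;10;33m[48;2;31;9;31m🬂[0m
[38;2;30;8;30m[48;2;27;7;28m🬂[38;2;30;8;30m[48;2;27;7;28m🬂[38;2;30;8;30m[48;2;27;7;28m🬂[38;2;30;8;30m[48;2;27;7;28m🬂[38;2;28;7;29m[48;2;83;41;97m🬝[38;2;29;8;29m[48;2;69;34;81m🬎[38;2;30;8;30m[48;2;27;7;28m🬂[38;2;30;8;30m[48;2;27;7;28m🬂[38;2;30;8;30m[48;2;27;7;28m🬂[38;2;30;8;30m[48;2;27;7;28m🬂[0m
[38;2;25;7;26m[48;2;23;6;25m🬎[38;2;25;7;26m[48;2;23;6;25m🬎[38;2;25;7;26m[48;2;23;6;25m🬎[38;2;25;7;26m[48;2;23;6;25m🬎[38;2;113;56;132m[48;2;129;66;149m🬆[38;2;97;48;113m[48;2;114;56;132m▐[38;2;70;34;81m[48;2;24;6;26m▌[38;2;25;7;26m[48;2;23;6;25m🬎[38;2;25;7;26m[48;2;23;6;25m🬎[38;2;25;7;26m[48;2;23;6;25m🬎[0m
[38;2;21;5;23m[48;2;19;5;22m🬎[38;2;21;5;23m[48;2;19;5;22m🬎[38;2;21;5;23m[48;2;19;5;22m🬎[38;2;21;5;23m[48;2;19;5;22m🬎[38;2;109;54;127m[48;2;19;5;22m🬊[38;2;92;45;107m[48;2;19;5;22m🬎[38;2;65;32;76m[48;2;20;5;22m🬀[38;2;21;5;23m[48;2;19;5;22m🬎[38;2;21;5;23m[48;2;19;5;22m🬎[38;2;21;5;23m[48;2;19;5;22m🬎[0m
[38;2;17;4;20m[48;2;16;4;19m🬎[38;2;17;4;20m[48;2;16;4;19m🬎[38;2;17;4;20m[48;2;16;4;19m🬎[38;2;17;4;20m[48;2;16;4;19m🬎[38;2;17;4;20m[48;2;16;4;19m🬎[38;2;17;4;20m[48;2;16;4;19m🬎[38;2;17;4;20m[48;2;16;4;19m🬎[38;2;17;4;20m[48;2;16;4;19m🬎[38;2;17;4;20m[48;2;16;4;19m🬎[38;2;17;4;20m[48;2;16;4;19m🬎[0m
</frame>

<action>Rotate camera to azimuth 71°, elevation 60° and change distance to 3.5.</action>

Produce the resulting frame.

<frame>
[38;2;34;10;33m[48;2;31;9;31m🬂[38;2;34;10;33m[48;2;31;9;31m🬂[38;2;34;10;33m[48;2;31;9;31m🬂[38;2;34;10;33m[48;2;31;9;31m🬂[38;2;34;10;33m[48;2;31;9;31m🬂[38;2;34;10;33m[48;2;31;9;31m🬂[38;2;34;10;33m[48;2;31;9;31m🬂[38;2;34;10;33m[48;2;31;9;31m🬂[38;2;34;10;33m[48;2;31;9;31m🬂[38;2;34;10;33m[48;2;31;9;31m🬂[0m
[38;2;30;8;30m[48;2;27;7;28m🬂[38;2;30;8;30m[48;2;27;7;28m🬂[38;2;30;8;30m[48;2;27;7;28m🬂[38;2;29;8;29m[48;2;122;60;142m🬆[38;2;109;54;127m[48;2;119;59;138m🬊[38;2;96;47;112m[48;2;106;52;124m🬊[38;2;30;8;30m[48;2;80;39;93m🬁[38;2;57;28;66m[48;2;28;7;29m🬏[38;2;30;8;30m[48;2;27;7;28m🬂[38;2;30;8;30m[48;2;27;7;28m🬂[0m
[38;2;25;7;26m[48;2;23;6;25m🬎[38;2;25;7;26m[48;2;23;6;25m🬎[38;2;116;57;135m[48;2;24;6;26m▐[38;2;125;62;146m[48;2;122;60;142m🬎[38;2;178;117;198m[48;2;129;70;149m🬃[38;2;109;54;127m[48;2;101;50;117m▌[38;2;91;45;106m[48;2;78;38;91m▌[38;2;28;13;33m[48;2;61;30;71m▐[38;2;25;7;26m[48;2;23;6;25m🬎[38;2;25;7;26m[48;2;23;6;25m🬎[0m
[38;2;21;5;23m[48;2;19;5;22m🬎[38;2;21;5;23m[48;2;19;5;22m🬎[38;2;104;51;121m[48;2;20;5;22m🬁[38;2;109;54;127m[48;2;19;5;22m🬬[38;2;110;54;128m[48;2;98;48;114m🬆[38;2;97;48;113m[48;2;84;41;98m🬆[38;2;77;38;90m[48;2;59;29;69m🬆[38;2;47;23;55m[48;2;21;6;24m🬄[38;2;21;5;23m[48;2;19;5;22m🬎[38;2;21;5;23m[48;2;19;5;22m🬎[0m
[38;2;17;4;20m[48;2;16;4;19m🬎[38;2;17;4;20m[48;2;16;4;19m🬎[38;2;17;4;20m[48;2;16;4;19m🬎[38;2;17;4;20m[48;2;16;4;19m🬎[38;2;78;39;91m[48;2;16;4;19m🬂[38;2;67;33;78m[48;2;16;4;19m🬂[38;2;45;22;53m[48;2;16;4;19m🬀[38;2;17;4;20m[48;2;16;4;19m🬎[38;2;17;4;20m[48;2;16;4;19m🬎[38;2;17;4;20m[48;2;16;4;19m🬎[0m
</frame>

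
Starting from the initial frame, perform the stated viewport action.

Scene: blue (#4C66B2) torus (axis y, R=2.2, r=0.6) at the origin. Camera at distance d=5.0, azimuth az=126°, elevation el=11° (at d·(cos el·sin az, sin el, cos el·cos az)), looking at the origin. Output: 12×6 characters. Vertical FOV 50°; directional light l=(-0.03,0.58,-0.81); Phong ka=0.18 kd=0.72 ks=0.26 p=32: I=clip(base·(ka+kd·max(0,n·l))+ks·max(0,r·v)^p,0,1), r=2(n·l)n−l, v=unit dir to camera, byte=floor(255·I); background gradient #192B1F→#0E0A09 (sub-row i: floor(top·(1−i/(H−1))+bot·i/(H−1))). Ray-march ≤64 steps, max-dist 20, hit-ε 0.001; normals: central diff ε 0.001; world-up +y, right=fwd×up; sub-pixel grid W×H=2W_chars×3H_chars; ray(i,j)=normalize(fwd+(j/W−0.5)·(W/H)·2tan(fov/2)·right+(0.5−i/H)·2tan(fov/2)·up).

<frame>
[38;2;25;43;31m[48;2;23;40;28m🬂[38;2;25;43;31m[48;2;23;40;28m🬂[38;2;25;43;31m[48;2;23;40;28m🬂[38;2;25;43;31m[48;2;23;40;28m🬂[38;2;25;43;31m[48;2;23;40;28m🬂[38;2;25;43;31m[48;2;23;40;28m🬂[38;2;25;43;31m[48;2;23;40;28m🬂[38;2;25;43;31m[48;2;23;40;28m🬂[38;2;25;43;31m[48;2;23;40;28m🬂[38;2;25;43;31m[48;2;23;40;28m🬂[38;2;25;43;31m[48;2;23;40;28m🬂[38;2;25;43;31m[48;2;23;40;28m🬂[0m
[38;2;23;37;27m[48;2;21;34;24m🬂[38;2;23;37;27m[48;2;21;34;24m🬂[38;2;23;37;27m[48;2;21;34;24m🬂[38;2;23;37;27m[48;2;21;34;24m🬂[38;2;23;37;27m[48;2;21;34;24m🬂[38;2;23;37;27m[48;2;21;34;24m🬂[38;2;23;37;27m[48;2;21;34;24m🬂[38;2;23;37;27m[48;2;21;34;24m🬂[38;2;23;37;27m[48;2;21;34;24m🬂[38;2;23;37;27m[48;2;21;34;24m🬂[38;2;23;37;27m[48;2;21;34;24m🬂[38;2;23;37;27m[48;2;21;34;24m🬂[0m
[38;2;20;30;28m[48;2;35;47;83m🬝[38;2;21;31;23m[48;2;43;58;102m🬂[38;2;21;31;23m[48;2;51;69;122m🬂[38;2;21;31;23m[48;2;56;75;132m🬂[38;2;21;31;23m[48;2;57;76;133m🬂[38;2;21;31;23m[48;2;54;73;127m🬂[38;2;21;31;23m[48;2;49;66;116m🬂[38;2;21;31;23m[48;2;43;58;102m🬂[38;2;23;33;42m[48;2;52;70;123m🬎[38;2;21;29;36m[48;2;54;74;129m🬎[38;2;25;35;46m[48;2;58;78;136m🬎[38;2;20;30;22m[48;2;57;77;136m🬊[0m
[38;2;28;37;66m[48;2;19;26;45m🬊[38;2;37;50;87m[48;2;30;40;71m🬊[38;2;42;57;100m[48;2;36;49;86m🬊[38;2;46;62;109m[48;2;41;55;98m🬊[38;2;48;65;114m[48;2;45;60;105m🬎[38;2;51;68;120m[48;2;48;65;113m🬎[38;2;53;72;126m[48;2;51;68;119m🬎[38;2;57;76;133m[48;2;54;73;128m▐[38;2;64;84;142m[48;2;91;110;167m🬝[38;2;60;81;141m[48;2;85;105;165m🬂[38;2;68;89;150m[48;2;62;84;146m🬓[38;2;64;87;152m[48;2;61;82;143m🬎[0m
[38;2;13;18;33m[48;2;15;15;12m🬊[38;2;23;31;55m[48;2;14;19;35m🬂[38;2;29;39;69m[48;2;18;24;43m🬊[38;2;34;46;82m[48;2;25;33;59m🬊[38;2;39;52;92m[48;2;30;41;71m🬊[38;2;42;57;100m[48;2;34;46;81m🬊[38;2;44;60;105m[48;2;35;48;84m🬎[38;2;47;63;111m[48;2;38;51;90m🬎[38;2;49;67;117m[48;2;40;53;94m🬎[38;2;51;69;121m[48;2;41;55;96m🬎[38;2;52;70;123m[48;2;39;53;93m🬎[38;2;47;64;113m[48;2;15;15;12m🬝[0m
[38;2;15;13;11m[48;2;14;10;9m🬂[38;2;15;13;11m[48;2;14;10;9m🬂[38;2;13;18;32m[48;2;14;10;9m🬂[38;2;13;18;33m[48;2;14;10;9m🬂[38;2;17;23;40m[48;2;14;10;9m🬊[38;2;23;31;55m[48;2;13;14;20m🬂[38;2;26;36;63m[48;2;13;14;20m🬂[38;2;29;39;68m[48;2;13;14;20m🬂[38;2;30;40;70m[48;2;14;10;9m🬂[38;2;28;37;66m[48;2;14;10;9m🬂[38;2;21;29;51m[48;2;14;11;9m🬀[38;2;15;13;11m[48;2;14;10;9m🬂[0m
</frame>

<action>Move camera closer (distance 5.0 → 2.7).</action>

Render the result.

<frame>
[38;2;25;43;31m[48;2;51;68;120m🬂[38;2;25;43;31m[48;2;51;68;120m🬂[38;2;25;43;31m[48;2;51;69;121m🬂[38;2;25;43;31m[48;2;51;69;121m🬂[38;2;25;43;31m[48;2;51;69;121m🬂[38;2;25;43;31m[48;2;51;69;122m🬂[38;2;25;43;31m[48;2;51;69;122m🬂[38;2;25;43;31m[48;2;52;70;122m🬂[38;2;25;43;31m[48;2;52;70;123m🬂[38;2;25;43;31m[48;2;52;70;123m🬂[38;2;25;43;31m[48;2;52;70;123m🬂[38;2;25;43;31m[48;2;52;70;123m🬂[0m
[38;2;52;70;122m[48;2;52;71;123m🬎[38;2;52;70;123m[48;2;53;71;124m🬎[38;2;52;70;123m[48;2;52;71;124m🬂[38;2;52;70;123m[48;2;53;71;124m🬂[38;2;52;71;124m[48;2;53;71;125m🬝[38;2;53;71;124m[48;2;53;71;125m🬆[38;2;53;71;124m[48;2;53;71;125m🬂[38;2;53;71;124m[48;2;53;72;125m🬎[38;2;53;71;125m[48;2;53;72;126m🬎[38;2;53;71;125m[48;2;53;72;126m🬆[38;2;53;72;125m[48;2;54;72;126m🬎[38;2;53;72;125m[48;2;54;72;126m🬆[0m
[38;2;53;71;124m[48;2;53;71;124m [38;2;53;71;124m[48;2;53;71;124m [38;2;53;71;124m[48;2;53;71;125m🬆[38;2;53;71;124m[48;2;53;71;125m🬀[38;2;53;71;125m[48;2;53;72;125m🬝[38;2;53;71;125m[48;2;53;72;125m🬂[38;2;53;72;125m[48;2;53;72;126m🬆[38;2;53;72;125m[48;2;53;72;126m🬀[38;2;53;72;126m[48;2;54;72;126m🬆[38;2;53;72;126m[48;2;54;72;126m🬀[38;2;54;72;126m[48;2;54;72;127m🬝[38;2;54;72;126m[48;2;54;72;127m🬀[0m
[38;2;53;71;124m[48;2;53;71;125m🬝[38;2;53;71;124m[48;2;53;71;125m🬀[38;2;53;71;125m[48;2;53;71;125m [38;2;53;71;125m[48;2;53;72;125m🬝[38;2;53;72;125m[48;2;53;72;125m [38;2;53;72;125m[48;2;53;72;126m🬆[38;2;53;72;126m[48;2;53;72;126m [38;2;53;72;126m[48;2;54;72;126m🬕[38;2;54;72;126m[48;2;54;72;126m [38;2;54;72;126m[48;2;54;72;126m [38;2;54;72;127m[48;2;54;72;127m [38;2;54;72;127m[48;2;54;73;127m🬆[0m
[38;2;53;71;125m[48;2;53;71;125m [38;2;53;71;125m[48;2;53;71;125m [38;2;53;71;125m[48;2;53;71;125m [38;2;53;71;125m[48;2;53;72;125m🬀[38;2;53;72;125m[48;2;53;72;125m [38;2;53;72;126m[48;2;53;72;126m [38;2;53;72;126m[48;2;53;72;126m [38;2;53;72;126m[48;2;54;72;126m▌[38;2;54;72;126m[48;2;54;72;126m [38;2;54;72;126m[48;2;54;73;127m🬝[38;2;54;72;127m[48;2;55;73;128m🬝[38;2;54;73;127m[48;2;56;75;129m🬝[0m
[38;2;53;71;125m[48;2;53;71;125m [38;2;53;71;125m[48;2;53;71;125m [38;2;53;71;125m[48;2;53;71;125m [38;2;53;72;125m[48;2;53;72;125m [38;2;53;72;125m[48;2;53;72;125m [38;2;53;72;126m[48;2;53;72;126m [38;2;53;72;126m[48;2;53;72;126m [38;2;53;72;126m[48;2;54;72;126m▌[38;2;54;72;126m[48;2;54;72;127m🬝[38;2;54;72;127m[48;2;55;74;128m🬝[38;2;55;74;128m[48;2;57;76;130m🬕[38;2;58;76;130m[48;2;62;80;135m🬆[0m
</frame>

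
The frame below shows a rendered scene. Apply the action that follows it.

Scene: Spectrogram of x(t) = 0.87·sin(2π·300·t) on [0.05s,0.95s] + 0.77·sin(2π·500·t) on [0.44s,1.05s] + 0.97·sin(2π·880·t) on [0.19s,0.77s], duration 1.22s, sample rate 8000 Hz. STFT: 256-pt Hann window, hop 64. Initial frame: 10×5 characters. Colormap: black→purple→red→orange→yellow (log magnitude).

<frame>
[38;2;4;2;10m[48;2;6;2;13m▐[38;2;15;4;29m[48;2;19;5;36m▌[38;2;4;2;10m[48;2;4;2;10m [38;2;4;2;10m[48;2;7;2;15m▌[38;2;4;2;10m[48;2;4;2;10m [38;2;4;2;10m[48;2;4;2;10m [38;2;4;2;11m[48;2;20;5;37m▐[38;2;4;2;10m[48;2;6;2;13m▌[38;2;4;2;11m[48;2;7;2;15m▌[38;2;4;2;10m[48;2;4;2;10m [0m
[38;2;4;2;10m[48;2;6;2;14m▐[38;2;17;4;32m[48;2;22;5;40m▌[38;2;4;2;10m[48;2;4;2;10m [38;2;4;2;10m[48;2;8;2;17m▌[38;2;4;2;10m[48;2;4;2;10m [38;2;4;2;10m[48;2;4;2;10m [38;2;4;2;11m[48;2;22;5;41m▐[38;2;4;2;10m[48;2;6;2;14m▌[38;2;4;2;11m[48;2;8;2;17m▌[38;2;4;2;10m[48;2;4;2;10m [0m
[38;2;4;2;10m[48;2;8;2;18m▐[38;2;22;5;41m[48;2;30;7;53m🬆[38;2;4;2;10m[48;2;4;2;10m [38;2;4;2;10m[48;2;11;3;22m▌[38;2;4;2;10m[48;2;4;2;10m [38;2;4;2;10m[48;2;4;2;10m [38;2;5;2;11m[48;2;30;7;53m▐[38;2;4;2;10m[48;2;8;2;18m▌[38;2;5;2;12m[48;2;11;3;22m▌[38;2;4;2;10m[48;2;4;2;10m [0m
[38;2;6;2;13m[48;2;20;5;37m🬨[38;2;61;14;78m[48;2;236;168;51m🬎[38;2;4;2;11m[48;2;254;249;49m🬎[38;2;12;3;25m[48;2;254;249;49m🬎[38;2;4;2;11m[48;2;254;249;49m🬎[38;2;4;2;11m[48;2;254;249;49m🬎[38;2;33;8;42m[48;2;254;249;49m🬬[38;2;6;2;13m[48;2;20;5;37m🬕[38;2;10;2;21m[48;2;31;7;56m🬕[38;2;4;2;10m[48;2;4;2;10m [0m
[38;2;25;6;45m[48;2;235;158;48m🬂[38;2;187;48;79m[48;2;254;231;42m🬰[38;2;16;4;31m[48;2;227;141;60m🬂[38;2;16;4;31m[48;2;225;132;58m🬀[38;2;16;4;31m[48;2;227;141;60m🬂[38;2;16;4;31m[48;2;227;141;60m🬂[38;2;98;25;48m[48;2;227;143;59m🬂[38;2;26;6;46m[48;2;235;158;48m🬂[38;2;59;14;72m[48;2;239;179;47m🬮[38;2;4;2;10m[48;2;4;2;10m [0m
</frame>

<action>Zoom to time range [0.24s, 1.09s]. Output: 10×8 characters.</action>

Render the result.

<frame>
[38;2;4;2;10m[48;2;4;2;10m [38;2;4;2;10m[48;2;4;2;10m [38;2;7;2;15m[48;2;4;2;10m▌[38;2;4;2;10m[48;2;4;2;10m [38;2;4;2;10m[48;2;4;2;10m [38;2;4;2;10m[48;2;4;2;10m [38;2;4;2;11m[48;2;19;5;36m▐[38;2;4;2;10m[48;2;4;2;10m [38;2;4;2;10m[48;2;6;2;13m▌[38;2;4;2;10m[48;2;7;2;15m▌[0m
[38;2;4;2;10m[48;2;4;2;10m [38;2;4;2;10m[48;2;4;2;10m [38;2;4;2;10m[48;2;7;2;16m▐[38;2;4;2;10m[48;2;4;2;10m [38;2;4;2;10m[48;2;4;2;10m [38;2;4;2;10m[48;2;4;2;10m [38;2;4;2;11m[48;2;20;5;38m▐[38;2;4;2;10m[48;2;4;2;10m [38;2;4;2;10m[48;2;6;2;14m▌[38;2;4;2;10m[48;2;7;2;15m▌[0m
[38;2;4;2;10m[48;2;4;2;10m [38;2;4;2;10m[48;2;4;2;10m [38;2;4;2;10m[48;2;8;2;17m▐[38;2;4;2;10m[48;2;4;2;10m [38;2;4;2;10m[48;2;4;2;10m [38;2;4;2;10m[48;2;4;2;10m [38;2;4;2;11m[48;2;22;5;40m▐[38;2;4;2;10m[48;2;4;2;10m [38;2;4;2;10m[48;2;6;2;14m▌[38;2;4;2;10m[48;2;8;2;16m▌[0m
[38;2;4;2;10m[48;2;4;2;10m [38;2;4;2;10m[48;2;4;2;10m [38;2;4;2;10m[48;2;9;3;19m▐[38;2;4;2;10m[48;2;4;2;10m [38;2;4;2;10m[48;2;4;2;10m [38;2;4;2;10m[48;2;4;2;10m [38;2;5;2;11m[48;2;26;6;46m▐[38;2;4;2;10m[48;2;4;2;10m [38;2;4;2;10m[48;2;7;2;16m▌[38;2;4;2;10m[48;2;9;3;19m▌[0m
[38;2;4;2;10m[48;2;4;2;10m [38;2;4;2;10m[48;2;4;2;10m [38;2;4;2;10m[48;2;13;3;25m▐[38;2;4;2;10m[48;2;4;2;10m [38;2;4;2;10m[48;2;4;2;10m [38;2;4;2;10m[48;2;4;2;10m [38;2;5;2;12m[48;2;33;8;60m▐[38;2;4;2;10m[48;2;4;2;10m [38;2;4;2;10m[48;2;9;3;19m▌[38;2;4;2;10m[48;2;12;3;24m▌[0m
[38;2;4;2;10m[48;2;12;3;24m🬎[38;2;4;2;10m[48;2;12;3;24m🬎[38;2;6;2;14m[48;2;22;5;41m▐[38;2;4;2;10m[48;2;12;3;24m🬎[38;2;4;2;10m[48;2;12;3;24m🬎[38;2;4;2;10m[48;2;12;3;23m🬎[38;2;26;6;42m[48;2;169;43;82m🬬[38;2;4;2;10m[48;2;4;2;10m [38;2;4;2;10m[48;2;14;4;28m▌[38;2;4;2;10m[48;2;21;5;39m▌[0m
[38;2;254;249;49m[48;2;23;5;42m🬂[38;2;254;249;49m[48;2;23;5;42m🬂[38;2;253;237;44m[48;2;58;13;78m🬰[38;2;253;239;45m[48;2;39;9;69m🬰[38;2;253;239;45m[48;2;39;9;69m🬰[38;2;253;239;45m[48;2;39;9;69m🬰[38;2;244;199;46m[48;2;8;2;16m🬲[38;2;4;2;10m[48;2;253;230;41m🬎[38;2;16;4;30m[48;2;253;230;41m🬎[38;2;28;7;43m[48;2;253;229;41m🬎[0m
[38;2;240;168;42m[48;2;12;3;23m🬎[38;2;240;168;42m[48;2;12;3;23m🬎[38;2;252;200;29m[48;2;40;9;55m🬎[38;2;252;198;29m[48;2;12;3;23m🬎[38;2;252;198;29m[48;2;12;3;23m🬎[38;2;252;198;29m[48;2;12;3;23m🬎[38;2;252;199;29m[48;2;24;5;43m🬎[38;2;252;198;29m[48;2;12;3;23m🬎[38;2;251;196;27m[48;2;88;22;54m🬎[38;2;250;168;16m[48;2;44;11;48m🬂[0m
</frame>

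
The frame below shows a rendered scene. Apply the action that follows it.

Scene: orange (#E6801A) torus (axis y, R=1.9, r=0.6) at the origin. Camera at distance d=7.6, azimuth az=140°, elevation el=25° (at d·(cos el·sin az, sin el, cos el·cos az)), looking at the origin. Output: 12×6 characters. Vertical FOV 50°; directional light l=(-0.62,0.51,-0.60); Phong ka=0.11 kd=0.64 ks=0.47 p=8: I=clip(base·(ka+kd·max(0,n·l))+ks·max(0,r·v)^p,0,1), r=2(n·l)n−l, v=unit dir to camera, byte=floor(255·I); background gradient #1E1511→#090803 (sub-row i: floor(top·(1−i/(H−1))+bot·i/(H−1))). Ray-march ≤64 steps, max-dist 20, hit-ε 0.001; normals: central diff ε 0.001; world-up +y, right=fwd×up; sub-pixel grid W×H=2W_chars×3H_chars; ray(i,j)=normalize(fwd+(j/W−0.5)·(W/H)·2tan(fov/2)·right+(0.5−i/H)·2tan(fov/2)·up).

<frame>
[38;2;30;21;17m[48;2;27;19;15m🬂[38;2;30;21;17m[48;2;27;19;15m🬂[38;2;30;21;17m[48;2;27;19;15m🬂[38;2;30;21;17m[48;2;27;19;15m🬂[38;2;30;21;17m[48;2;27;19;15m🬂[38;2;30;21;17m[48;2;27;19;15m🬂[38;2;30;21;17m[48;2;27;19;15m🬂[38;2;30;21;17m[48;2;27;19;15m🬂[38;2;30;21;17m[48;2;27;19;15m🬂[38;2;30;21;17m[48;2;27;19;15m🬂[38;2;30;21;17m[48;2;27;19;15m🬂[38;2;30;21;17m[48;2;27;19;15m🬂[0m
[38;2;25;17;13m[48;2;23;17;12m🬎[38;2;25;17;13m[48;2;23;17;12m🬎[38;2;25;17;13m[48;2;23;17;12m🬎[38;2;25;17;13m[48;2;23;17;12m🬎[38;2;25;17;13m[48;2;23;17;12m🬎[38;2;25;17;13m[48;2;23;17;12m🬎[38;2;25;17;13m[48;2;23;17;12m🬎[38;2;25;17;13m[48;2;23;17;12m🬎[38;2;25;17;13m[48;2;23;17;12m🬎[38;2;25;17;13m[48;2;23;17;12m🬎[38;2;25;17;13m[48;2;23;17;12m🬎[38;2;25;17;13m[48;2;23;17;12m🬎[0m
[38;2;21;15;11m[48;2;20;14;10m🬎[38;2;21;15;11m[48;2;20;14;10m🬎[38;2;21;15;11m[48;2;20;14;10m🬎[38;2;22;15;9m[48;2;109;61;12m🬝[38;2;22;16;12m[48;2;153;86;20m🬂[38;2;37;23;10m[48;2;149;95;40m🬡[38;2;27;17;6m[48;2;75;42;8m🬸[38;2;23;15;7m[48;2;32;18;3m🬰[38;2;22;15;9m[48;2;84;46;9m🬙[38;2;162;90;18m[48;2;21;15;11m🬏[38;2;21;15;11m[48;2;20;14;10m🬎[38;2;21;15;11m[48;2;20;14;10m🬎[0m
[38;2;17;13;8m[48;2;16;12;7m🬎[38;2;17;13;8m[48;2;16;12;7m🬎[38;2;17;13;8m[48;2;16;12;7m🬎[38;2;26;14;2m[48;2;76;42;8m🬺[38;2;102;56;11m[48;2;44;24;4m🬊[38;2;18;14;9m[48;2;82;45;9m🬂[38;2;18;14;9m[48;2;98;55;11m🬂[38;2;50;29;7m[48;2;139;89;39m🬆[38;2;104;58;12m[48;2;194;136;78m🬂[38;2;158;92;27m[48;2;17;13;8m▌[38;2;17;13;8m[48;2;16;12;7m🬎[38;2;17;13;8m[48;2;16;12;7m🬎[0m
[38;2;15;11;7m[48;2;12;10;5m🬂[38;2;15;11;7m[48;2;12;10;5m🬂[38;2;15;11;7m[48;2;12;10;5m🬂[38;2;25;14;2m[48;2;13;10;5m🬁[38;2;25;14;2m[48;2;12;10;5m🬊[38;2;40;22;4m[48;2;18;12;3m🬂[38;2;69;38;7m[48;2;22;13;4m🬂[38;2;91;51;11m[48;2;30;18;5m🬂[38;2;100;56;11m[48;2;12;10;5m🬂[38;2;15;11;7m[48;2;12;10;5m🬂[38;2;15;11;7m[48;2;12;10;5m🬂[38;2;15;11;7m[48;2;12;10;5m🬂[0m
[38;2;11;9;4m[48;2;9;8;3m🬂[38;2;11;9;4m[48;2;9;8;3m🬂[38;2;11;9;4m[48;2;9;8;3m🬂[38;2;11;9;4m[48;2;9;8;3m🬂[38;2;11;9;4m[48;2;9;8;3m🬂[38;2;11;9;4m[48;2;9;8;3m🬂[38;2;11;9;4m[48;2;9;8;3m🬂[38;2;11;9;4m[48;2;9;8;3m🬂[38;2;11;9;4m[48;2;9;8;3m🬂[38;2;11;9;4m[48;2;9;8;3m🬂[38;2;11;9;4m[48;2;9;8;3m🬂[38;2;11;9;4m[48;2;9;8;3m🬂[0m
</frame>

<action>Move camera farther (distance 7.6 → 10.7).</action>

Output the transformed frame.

<frame>
[38;2;30;21;17m[48;2;27;19;15m🬂[38;2;30;21;17m[48;2;27;19;15m🬂[38;2;30;21;17m[48;2;27;19;15m🬂[38;2;30;21;17m[48;2;27;19;15m🬂[38;2;30;21;17m[48;2;27;19;15m🬂[38;2;30;21;17m[48;2;27;19;15m🬂[38;2;30;21;17m[48;2;27;19;15m🬂[38;2;30;21;17m[48;2;27;19;15m🬂[38;2;30;21;17m[48;2;27;19;15m🬂[38;2;30;21;17m[48;2;27;19;15m🬂[38;2;30;21;17m[48;2;27;19;15m🬂[38;2;30;21;17m[48;2;27;19;15m🬂[0m
[38;2;25;17;13m[48;2;23;17;12m🬎[38;2;25;17;13m[48;2;23;17;12m🬎[38;2;25;17;13m[48;2;23;17;12m🬎[38;2;25;17;13m[48;2;23;17;12m🬎[38;2;25;17;13m[48;2;23;17;12m🬎[38;2;25;17;13m[48;2;23;17;12m🬎[38;2;25;17;13m[48;2;23;17;12m🬎[38;2;25;17;13m[48;2;23;17;12m🬎[38;2;25;17;13m[48;2;23;17;12m🬎[38;2;25;17;13m[48;2;23;17;12m🬎[38;2;25;17;13m[48;2;23;17;12m🬎[38;2;25;17;13m[48;2;23;17;12m🬎[0m
[38;2;21;15;11m[48;2;20;14;10m🬎[38;2;21;15;11m[48;2;20;14;10m🬎[38;2;21;15;11m[48;2;20;14;10m🬎[38;2;21;15;11m[48;2;20;14;10m🬎[38;2;22;15;9m[48;2;146;81;16m🬝[38;2;57;34;13m[48;2;222;151;81m🬬[38;2;27;17;7m[48;2;95;53;10m🬰[38;2;22;15;9m[48;2;41;22;4m🬝[38;2;156;87;17m[48;2;21;15;11m🬏[38;2;21;15;11m[48;2;20;14;10m🬎[38;2;21;15;11m[48;2;20;14;10m🬎[38;2;21;15;11m[48;2;20;14;10m🬎[0m
[38;2;17;13;8m[48;2;16;12;7m🬎[38;2;17;13;8m[48;2;16;12;7m🬎[38;2;17;13;8m[48;2;16;12;7m🬎[38;2;17;13;8m[48;2;16;12;7m🬎[38;2;95;53;10m[48;2;23;13;3m🬁[38;2;25;15;4m[48;2;70;39;7m🬯[38;2;31;20;8m[48;2;95;53;12m🬒[38;2;80;44;8m[48;2;208;152;95m🬰[38;2;162;95;28m[48;2;16;12;7m🬄[38;2;17;13;8m[48;2;16;12;7m🬎[38;2;17;13;8m[48;2;16;12;7m🬎[38;2;17;13;8m[48;2;16;12;7m🬎[0m
[38;2;15;11;7m[48;2;12;10;5m🬂[38;2;15;11;7m[48;2;12;10;5m🬂[38;2;15;11;7m[48;2;12;10;5m🬂[38;2;15;11;7m[48;2;12;10;5m🬂[38;2;15;11;7m[48;2;12;10;5m🬂[38;2;15;11;7m[48;2;12;10;5m🬂[38;2;25;14;2m[48;2;13;10;5m🬀[38;2;15;11;7m[48;2;12;10;5m🬂[38;2;15;11;7m[48;2;12;10;5m🬂[38;2;15;11;7m[48;2;12;10;5m🬂[38;2;15;11;7m[48;2;12;10;5m🬂[38;2;15;11;7m[48;2;12;10;5m🬂[0m
[38;2;11;9;4m[48;2;9;8;3m🬂[38;2;11;9;4m[48;2;9;8;3m🬂[38;2;11;9;4m[48;2;9;8;3m🬂[38;2;11;9;4m[48;2;9;8;3m🬂[38;2;11;9;4m[48;2;9;8;3m🬂[38;2;11;9;4m[48;2;9;8;3m🬂[38;2;11;9;4m[48;2;9;8;3m🬂[38;2;11;9;4m[48;2;9;8;3m🬂[38;2;11;9;4m[48;2;9;8;3m🬂[38;2;11;9;4m[48;2;9;8;3m🬂[38;2;11;9;4m[48;2;9;8;3m🬂[38;2;11;9;4m[48;2;9;8;3m🬂[0m
</frame>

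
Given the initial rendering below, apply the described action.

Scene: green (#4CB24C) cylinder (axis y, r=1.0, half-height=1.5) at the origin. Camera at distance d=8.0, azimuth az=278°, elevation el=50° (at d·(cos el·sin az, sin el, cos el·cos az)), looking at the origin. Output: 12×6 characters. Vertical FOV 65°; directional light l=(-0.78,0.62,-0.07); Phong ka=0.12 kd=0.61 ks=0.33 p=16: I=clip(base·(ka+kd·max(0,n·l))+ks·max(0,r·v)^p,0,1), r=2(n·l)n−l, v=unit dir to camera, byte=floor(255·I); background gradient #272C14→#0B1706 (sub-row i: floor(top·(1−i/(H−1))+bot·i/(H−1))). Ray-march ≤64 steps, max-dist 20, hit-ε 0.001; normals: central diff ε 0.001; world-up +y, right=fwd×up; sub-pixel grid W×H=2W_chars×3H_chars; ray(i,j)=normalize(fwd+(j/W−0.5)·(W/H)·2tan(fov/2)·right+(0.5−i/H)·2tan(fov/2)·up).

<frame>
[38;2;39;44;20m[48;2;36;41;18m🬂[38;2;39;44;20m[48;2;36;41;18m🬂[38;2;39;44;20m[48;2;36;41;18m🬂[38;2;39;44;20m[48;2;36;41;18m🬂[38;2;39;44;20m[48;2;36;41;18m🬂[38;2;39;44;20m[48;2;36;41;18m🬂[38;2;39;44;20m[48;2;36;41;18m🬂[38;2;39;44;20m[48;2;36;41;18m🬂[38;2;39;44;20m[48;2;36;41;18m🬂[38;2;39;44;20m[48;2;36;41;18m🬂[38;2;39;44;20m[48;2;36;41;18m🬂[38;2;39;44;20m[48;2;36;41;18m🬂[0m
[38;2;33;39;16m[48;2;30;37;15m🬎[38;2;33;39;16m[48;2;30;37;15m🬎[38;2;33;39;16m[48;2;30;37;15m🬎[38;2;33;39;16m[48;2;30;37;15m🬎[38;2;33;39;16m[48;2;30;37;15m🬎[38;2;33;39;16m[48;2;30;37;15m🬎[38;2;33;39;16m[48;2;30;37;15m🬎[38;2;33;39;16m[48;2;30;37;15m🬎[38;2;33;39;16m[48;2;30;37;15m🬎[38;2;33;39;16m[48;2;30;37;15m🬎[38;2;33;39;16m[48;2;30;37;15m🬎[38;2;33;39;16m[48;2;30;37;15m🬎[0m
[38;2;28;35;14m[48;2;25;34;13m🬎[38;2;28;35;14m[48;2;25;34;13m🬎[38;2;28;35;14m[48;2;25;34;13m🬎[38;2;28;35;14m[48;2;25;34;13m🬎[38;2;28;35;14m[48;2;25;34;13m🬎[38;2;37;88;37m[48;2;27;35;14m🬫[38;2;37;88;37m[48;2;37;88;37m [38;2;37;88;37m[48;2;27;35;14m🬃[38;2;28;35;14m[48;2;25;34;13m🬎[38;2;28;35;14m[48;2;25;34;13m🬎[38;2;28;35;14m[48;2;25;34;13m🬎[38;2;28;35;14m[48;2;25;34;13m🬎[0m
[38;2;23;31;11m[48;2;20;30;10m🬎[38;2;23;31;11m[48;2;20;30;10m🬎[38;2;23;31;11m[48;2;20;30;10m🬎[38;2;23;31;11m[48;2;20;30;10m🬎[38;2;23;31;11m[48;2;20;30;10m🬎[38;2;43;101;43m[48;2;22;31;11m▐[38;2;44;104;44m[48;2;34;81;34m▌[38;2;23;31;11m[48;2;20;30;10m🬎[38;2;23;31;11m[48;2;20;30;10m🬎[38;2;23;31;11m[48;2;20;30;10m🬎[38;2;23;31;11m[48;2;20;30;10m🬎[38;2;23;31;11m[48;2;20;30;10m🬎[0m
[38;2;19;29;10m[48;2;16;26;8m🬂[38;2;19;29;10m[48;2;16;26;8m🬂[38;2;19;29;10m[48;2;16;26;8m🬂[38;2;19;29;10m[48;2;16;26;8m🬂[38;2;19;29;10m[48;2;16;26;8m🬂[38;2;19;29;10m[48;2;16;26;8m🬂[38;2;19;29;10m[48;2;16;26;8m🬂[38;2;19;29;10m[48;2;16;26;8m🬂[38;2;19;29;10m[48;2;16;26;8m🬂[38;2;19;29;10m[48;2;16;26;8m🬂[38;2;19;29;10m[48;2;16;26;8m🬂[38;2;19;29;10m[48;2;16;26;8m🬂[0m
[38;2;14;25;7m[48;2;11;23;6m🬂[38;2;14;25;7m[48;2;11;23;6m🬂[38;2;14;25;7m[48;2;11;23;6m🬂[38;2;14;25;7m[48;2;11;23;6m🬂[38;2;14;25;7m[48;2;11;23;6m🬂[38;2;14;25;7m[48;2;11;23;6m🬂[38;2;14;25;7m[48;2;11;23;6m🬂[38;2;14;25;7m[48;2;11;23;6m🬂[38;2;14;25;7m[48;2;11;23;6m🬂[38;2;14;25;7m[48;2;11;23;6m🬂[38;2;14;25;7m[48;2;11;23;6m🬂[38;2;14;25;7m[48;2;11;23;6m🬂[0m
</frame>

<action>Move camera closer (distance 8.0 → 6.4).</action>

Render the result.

<frame>
[38;2;39;44;20m[48;2;36;41;18m🬂[38;2;39;44;20m[48;2;36;41;18m🬂[38;2;39;44;20m[48;2;36;41;18m🬂[38;2;39;44;20m[48;2;36;41;18m🬂[38;2;39;44;20m[48;2;36;41;18m🬂[38;2;39;44;20m[48;2;36;41;18m🬂[38;2;39;44;20m[48;2;36;41;18m🬂[38;2;39;44;20m[48;2;36;41;18m🬂[38;2;39;44;20m[48;2;36;41;18m🬂[38;2;39;44;20m[48;2;36;41;18m🬂[38;2;39;44;20m[48;2;36;41;18m🬂[38;2;39;44;20m[48;2;36;41;18m🬂[0m
[38;2;33;39;16m[48;2;30;37;15m🬎[38;2;33;39;16m[48;2;30;37;15m🬎[38;2;33;39;16m[48;2;30;37;15m🬎[38;2;33;39;16m[48;2;30;37;15m🬎[38;2;33;39;16m[48;2;30;37;15m🬎[38;2;32;39;16m[48;2;37;88;37m🬝[38;2;33;39;16m[48;2;37;88;37m🬎[38;2;33;39;16m[48;2;30;37;15m🬎[38;2;33;39;16m[48;2;30;37;15m🬎[38;2;33;39;16m[48;2;30;37;15m🬎[38;2;33;39;16m[48;2;30;37;15m🬎[38;2;33;39;16m[48;2;30;37;15m🬎[0m
[38;2;28;35;14m[48;2;25;34;13m🬎[38;2;28;35;14m[48;2;25;34;13m🬎[38;2;28;35;14m[48;2;25;34;13m🬎[38;2;28;35;14m[48;2;25;34;13m🬎[38;2;28;35;14m[48;2;25;34;13m🬎[38;2;37;88;37m[48;2;40;94;40m🬬[38;2;37;88;37m[48;2;37;88;37m [38;2;34;81;34m[48;2;27;35;14m▌[38;2;28;35;14m[48;2;25;34;13m🬎[38;2;28;35;14m[48;2;25;34;13m🬎[38;2;28;35;14m[48;2;25;34;13m🬎[38;2;28;35;14m[48;2;25;34;13m🬎[0m
[38;2;23;31;11m[48;2;20;30;10m🬎[38;2;23;31;11m[48;2;20;30;10m🬎[38;2;23;31;11m[48;2;20;30;10m🬎[38;2;23;31;11m[48;2;20;30;10m🬎[38;2;23;31;11m[48;2;20;30;10m🬎[38;2;40;96;40m[48;2;20;30;10m🬬[38;2;44;104;44m[48;2;38;90;38m▌[38;2;22;52;22m[48;2;21;30;10m🬄[38;2;23;31;11m[48;2;20;30;10m🬎[38;2;23;31;11m[48;2;20;30;10m🬎[38;2;23;31;11m[48;2;20;30;10m🬎[38;2;23;31;11m[48;2;20;30;10m🬎[0m
[38;2;19;29;10m[48;2;16;26;8m🬂[38;2;19;29;10m[48;2;16;26;8m🬂[38;2;19;29;10m[48;2;16;26;8m🬂[38;2;19;29;10m[48;2;16;26;8m🬂[38;2;19;29;10m[48;2;16;26;8m🬂[38;2;44;103;44m[48;2;16;27;8m🬁[38;2;40;94;40m[48;2;16;26;8m🬂[38;2;19;29;10m[48;2;16;26;8m🬂[38;2;19;29;10m[48;2;16;26;8m🬂[38;2;19;29;10m[48;2;16;26;8m🬂[38;2;19;29;10m[48;2;16;26;8m🬂[38;2;19;29;10m[48;2;16;26;8m🬂[0m
[38;2;14;25;7m[48;2;11;23;6m🬂[38;2;14;25;7m[48;2;11;23;6m🬂[38;2;14;25;7m[48;2;11;23;6m🬂[38;2;14;25;7m[48;2;11;23;6m🬂[38;2;14;25;7m[48;2;11;23;6m🬂[38;2;14;25;7m[48;2;11;23;6m🬂[38;2;14;25;7m[48;2;11;23;6m🬂[38;2;14;25;7m[48;2;11;23;6m🬂[38;2;14;25;7m[48;2;11;23;6m🬂[38;2;14;25;7m[48;2;11;23;6m🬂[38;2;14;25;7m[48;2;11;23;6m🬂[38;2;14;25;7m[48;2;11;23;6m🬂[0m
</frame>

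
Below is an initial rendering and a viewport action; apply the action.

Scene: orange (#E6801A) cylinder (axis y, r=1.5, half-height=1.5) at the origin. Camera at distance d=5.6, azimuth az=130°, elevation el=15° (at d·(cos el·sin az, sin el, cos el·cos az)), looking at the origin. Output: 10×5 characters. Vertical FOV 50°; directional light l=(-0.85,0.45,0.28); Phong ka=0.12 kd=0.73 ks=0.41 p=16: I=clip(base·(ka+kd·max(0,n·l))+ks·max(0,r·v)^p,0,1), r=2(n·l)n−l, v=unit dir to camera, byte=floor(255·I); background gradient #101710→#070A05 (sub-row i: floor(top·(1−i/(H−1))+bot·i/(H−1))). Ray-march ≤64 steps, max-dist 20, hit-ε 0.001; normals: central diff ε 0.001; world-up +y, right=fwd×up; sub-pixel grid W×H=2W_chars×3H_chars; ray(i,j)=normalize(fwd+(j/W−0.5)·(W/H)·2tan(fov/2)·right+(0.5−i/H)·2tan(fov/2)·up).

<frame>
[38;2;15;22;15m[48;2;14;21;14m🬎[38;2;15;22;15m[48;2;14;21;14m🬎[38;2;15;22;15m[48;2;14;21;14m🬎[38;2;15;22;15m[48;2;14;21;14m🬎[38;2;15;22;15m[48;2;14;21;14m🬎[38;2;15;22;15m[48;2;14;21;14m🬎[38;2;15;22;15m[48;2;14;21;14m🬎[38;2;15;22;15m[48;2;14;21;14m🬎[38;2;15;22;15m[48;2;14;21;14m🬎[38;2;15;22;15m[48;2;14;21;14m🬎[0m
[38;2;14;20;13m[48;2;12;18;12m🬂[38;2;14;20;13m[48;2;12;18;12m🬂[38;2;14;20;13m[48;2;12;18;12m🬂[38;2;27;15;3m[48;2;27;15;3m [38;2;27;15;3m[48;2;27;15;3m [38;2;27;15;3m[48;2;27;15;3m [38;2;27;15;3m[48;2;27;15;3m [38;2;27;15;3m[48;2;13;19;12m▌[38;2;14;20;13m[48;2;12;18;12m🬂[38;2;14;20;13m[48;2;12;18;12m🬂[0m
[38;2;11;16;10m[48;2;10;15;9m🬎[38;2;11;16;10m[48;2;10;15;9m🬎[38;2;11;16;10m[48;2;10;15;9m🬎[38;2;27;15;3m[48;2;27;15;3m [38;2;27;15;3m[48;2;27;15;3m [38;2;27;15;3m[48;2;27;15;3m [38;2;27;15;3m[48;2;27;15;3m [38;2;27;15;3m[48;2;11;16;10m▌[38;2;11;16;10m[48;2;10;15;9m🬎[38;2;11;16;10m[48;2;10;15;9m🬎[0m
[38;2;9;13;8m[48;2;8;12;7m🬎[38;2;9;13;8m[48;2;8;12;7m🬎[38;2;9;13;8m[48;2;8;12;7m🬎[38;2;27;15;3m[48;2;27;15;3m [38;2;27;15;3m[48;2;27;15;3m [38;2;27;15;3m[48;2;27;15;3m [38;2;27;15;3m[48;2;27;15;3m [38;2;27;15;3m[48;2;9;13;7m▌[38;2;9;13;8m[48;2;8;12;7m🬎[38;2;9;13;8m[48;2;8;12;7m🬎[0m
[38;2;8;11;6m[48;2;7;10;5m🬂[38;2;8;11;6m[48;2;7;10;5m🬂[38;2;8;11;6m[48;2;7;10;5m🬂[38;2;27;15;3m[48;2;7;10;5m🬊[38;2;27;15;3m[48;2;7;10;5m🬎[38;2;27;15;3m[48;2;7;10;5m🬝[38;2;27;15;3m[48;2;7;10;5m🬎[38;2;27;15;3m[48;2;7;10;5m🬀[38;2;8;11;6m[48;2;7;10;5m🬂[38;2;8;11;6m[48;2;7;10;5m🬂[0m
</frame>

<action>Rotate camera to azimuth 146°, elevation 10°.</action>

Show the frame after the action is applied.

<frame>
[38;2;15;22;15m[48;2;14;21;14m🬎[38;2;15;22;15m[48;2;14;21;14m🬎[38;2;15;22;15m[48;2;14;21;14m🬎[38;2;15;22;15m[48;2;14;21;14m🬎[38;2;15;22;15m[48;2;14;21;14m🬎[38;2;15;22;15m[48;2;14;21;14m🬎[38;2;15;22;15m[48;2;14;21;14m🬎[38;2;15;22;15m[48;2;14;21;14m🬎[38;2;15;22;15m[48;2;14;21;14m🬎[38;2;15;22;15m[48;2;14;21;14m🬎[0m
[38;2;14;20;13m[48;2;12;18;12m🬂[38;2;14;20;13m[48;2;12;18;12m🬂[38;2;14;20;13m[48;2;12;18;12m🬂[38;2;27;15;3m[48;2;27;15;3m [38;2;27;15;3m[48;2;27;15;3m [38;2;27;15;3m[48;2;27;15;3m [38;2;27;15;3m[48;2;27;15;3m [38;2;28;16;3m[48;2;13;19;12m▌[38;2;14;20;13m[48;2;12;18;12m🬂[38;2;14;20;13m[48;2;12;18;12m🬂[0m
[38;2;11;16;10m[48;2;10;15;9m🬎[38;2;11;16;10m[48;2;10;15;9m🬎[38;2;11;16;10m[48;2;10;15;9m🬎[38;2;27;15;3m[48;2;27;15;3m [38;2;27;15;3m[48;2;27;15;3m [38;2;27;15;3m[48;2;27;15;3m [38;2;27;15;3m[48;2;27;15;3m [38;2;27;15;3m[48;2;11;16;10m▌[38;2;11;16;10m[48;2;10;15;9m🬎[38;2;11;16;10m[48;2;10;15;9m🬎[0m
[38;2;9;13;8m[48;2;8;12;7m🬎[38;2;9;13;8m[48;2;8;12;7m🬎[38;2;9;13;8m[48;2;8;12;7m🬎[38;2;27;15;3m[48;2;27;15;3m [38;2;27;15;3m[48;2;27;15;3m [38;2;27;15;3m[48;2;27;15;3m [38;2;27;15;3m[48;2;27;15;3m [38;2;29;16;3m[48;2;9;13;7m▌[38;2;9;13;8m[48;2;8;12;7m🬎[38;2;9;13;8m[48;2;8;12;7m🬎[0m
[38;2;8;11;6m[48;2;7;10;5m🬂[38;2;8;11;6m[48;2;7;10;5m🬂[38;2;8;11;6m[48;2;7;10;5m🬂[38;2;27;15;3m[48;2;7;10;5m🬊[38;2;27;15;3m[48;2;7;10;5m🬎[38;2;27;15;3m[48;2;7;10;5m🬎[38;2;27;15;3m[48;2;7;10;5m🬎[38;2;36;20;4m[48;2;7;10;5m🬀[38;2;8;11;6m[48;2;7;10;5m🬂[38;2;8;11;6m[48;2;7;10;5m🬂[0m
</frame>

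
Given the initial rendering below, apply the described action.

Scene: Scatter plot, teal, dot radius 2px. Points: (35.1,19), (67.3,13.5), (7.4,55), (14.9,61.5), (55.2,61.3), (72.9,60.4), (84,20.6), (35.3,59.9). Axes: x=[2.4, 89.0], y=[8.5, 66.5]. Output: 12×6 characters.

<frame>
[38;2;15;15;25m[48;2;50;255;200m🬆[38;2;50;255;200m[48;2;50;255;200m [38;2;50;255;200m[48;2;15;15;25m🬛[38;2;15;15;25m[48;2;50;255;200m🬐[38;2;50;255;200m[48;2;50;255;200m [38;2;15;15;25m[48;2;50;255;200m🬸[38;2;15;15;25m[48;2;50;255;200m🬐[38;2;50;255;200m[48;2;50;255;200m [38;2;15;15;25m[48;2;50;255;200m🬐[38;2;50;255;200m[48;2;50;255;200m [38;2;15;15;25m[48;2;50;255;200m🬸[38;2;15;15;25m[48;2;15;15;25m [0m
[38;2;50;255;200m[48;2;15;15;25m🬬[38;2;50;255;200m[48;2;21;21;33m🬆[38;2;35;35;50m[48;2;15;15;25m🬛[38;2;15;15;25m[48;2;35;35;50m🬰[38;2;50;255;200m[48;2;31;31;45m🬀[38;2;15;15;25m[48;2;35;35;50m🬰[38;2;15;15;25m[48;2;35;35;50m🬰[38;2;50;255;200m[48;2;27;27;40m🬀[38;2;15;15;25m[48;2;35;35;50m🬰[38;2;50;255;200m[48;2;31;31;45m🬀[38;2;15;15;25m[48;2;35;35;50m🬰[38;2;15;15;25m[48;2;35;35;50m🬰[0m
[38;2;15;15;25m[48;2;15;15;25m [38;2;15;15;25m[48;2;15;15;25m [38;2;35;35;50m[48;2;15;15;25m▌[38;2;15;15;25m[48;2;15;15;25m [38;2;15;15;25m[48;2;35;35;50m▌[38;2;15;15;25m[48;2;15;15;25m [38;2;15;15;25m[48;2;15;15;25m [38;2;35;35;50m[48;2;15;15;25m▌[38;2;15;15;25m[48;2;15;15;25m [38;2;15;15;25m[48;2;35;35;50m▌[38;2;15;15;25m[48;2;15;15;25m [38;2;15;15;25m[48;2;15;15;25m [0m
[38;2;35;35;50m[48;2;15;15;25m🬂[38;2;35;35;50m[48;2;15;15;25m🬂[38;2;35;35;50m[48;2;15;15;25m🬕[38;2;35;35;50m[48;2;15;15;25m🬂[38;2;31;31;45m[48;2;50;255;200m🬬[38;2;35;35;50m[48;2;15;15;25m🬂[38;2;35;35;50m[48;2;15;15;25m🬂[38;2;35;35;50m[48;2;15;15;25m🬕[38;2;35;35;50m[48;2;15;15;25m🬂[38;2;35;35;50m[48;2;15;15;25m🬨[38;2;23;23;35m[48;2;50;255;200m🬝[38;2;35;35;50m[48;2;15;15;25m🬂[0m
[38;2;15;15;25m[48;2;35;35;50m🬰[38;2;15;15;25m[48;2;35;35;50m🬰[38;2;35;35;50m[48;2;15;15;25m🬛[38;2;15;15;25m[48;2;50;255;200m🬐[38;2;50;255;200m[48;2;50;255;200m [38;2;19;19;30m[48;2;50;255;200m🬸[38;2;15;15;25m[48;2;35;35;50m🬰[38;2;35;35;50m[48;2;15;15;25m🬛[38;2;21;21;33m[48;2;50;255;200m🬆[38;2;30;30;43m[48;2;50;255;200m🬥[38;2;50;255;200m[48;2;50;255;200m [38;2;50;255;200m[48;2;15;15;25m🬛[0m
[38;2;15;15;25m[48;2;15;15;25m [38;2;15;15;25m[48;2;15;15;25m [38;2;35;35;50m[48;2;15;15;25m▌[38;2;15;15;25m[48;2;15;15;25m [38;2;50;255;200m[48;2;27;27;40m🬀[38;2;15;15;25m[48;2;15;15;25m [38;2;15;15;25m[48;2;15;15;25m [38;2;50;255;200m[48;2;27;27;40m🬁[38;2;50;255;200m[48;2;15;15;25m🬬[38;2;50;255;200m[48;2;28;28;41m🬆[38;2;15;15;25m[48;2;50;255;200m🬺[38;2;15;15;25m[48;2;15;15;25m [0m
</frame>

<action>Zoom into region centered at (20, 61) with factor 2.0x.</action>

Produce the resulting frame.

<frame>
[38;2;15;15;25m[48;2;15;15;25m [38;2;15;15;25m[48;2;15;15;25m [38;2;35;35;50m[48;2;15;15;25m▌[38;2;15;15;25m[48;2;15;15;25m [38;2;15;15;25m[48;2;35;35;50m▌[38;2;15;15;25m[48;2;15;15;25m [38;2;15;15;25m[48;2;15;15;25m [38;2;35;35;50m[48;2;15;15;25m▌[38;2;15;15;25m[48;2;15;15;25m [38;2;15;15;25m[48;2;35;35;50m▌[38;2;15;15;25m[48;2;15;15;25m [38;2;15;15;25m[48;2;15;15;25m [0m
[38;2;15;15;25m[48;2;35;35;50m🬰[38;2;15;15;25m[48;2;35;35;50m🬰[38;2;35;35;50m[48;2;15;15;25m🬛[38;2;15;15;25m[48;2;35;35;50m🬰[38;2;15;15;25m[48;2;35;35;50m🬐[38;2;15;15;25m[48;2;35;35;50m🬰[38;2;15;15;25m[48;2;35;35;50m🬰[38;2;35;35;50m[48;2;15;15;25m🬛[38;2;15;15;25m[48;2;35;35;50m🬰[38;2;15;15;25m[48;2;35;35;50m🬐[38;2;15;15;25m[48;2;35;35;50m🬰[38;2;15;15;25m[48;2;35;35;50m🬰[0m
[38;2;15;15;25m[48;2;15;15;25m [38;2;15;15;25m[48;2;15;15;25m [38;2;35;35;50m[48;2;15;15;25m▌[38;2;15;15;25m[48;2;50;255;200m🬆[38;2;50;255;200m[48;2;35;35;50m🬺[38;2;15;15;25m[48;2;50;255;200m🬬[38;2;15;15;25m[48;2;15;15;25m [38;2;35;35;50m[48;2;15;15;25m▌[38;2;15;15;25m[48;2;15;15;25m [38;2;21;21;33m[48;2;50;255;200m🬆[38;2;15;15;25m[48;2;50;255;200m🬬[38;2;15;15;25m[48;2;15;15;25m [0m
[38;2;35;35;50m[48;2;15;15;25m🬂[38;2;23;23;35m[48;2;50;255;200m🬝[38;2;50;255;200m[48;2;28;28;41m🬱[38;2;50;255;200m[48;2;19;19;30m🬁[38;2;50;255;200m[48;2;28;28;41m🬆[38;2;35;35;50m[48;2;15;15;25m🬂[38;2;35;35;50m[48;2;15;15;25m🬂[38;2;35;35;50m[48;2;15;15;25m🬕[38;2;50;255;200m[48;2;19;19;30m🬁[38;2;50;255;200m[48;2;15;15;25m🬬[38;2;50;255;200m[48;2;15;15;25m🬆[38;2;35;35;50m[48;2;15;15;25m🬂[0m
[38;2;15;15;25m[48;2;35;35;50m🬰[38;2;50;255;200m[48;2;21;21;33m🬊[38;2;50;255;200m[48;2;15;15;25m🬝[38;2;50;255;200m[48;2;23;23;35m🬀[38;2;15;15;25m[48;2;35;35;50m🬐[38;2;15;15;25m[48;2;35;35;50m🬰[38;2;15;15;25m[48;2;35;35;50m🬰[38;2;35;35;50m[48;2;15;15;25m🬛[38;2;15;15;25m[48;2;35;35;50m🬰[38;2;15;15;25m[48;2;35;35;50m🬐[38;2;15;15;25m[48;2;35;35;50m🬰[38;2;15;15;25m[48;2;35;35;50m🬰[0m
[38;2;15;15;25m[48;2;15;15;25m [38;2;15;15;25m[48;2;15;15;25m [38;2;35;35;50m[48;2;15;15;25m▌[38;2;15;15;25m[48;2;15;15;25m [38;2;15;15;25m[48;2;35;35;50m▌[38;2;15;15;25m[48;2;15;15;25m [38;2;15;15;25m[48;2;15;15;25m [38;2;35;35;50m[48;2;15;15;25m▌[38;2;15;15;25m[48;2;15;15;25m [38;2;15;15;25m[48;2;35;35;50m▌[38;2;15;15;25m[48;2;15;15;25m [38;2;15;15;25m[48;2;15;15;25m [0m
</frame>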